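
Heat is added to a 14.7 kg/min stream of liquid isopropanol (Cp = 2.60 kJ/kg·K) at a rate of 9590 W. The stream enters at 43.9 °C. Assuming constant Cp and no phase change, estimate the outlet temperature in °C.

Q = 9590 W = 575.4 kJ/min
ΔT = Q/(ṁ·Cp) = 575.4/(14.7×2.60) = 15.055 K
T_out = 43.9 + 15.055 = 58.955 °C

T_out = 59.0 °C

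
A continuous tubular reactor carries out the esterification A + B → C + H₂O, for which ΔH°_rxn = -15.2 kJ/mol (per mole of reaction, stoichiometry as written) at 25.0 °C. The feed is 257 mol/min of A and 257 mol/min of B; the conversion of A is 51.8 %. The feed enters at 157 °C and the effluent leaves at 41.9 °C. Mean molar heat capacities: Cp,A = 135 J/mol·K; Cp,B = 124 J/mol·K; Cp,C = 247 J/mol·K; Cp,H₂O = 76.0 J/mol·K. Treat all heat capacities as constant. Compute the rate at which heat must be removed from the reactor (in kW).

Extent of reaction ξ = 0.518 × 257 = 133.13 mol/min
Reaction term: ξ·ΔH°_rxn = 133.13 × -15.2 = -2023.5 kJ/min
Sensible, feed 157→25 °C: -8786.3 kJ/min
Outlet flows (mol/min): A 123.87, B 123.87, C 133.13, H₂O 133.13
Sensible, products 25→41.9 °C: 1268.9 kJ/min
Q = ΔH = -9540.9 kJ/min = -159.02 kW
Heat removed = 159.02 kW

Q_out = 159 kW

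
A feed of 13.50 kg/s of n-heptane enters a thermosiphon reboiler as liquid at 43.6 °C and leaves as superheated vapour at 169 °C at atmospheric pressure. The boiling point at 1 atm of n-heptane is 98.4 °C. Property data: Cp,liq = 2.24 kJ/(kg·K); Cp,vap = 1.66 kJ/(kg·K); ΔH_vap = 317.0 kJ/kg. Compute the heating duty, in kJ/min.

liquid 43.6→98.4 °C: 122.75 kJ/kg
vaporisation at 98.4 °C: 317 kJ/kg
vapour 98.4→169 °C: 117.2 kJ/kg
Δh = 122.75 + 317 + 117.2 = 556.95 kJ/kg
Q = ṁ·Δh = 13.50 kg/s × 556.95 kJ/kg = 7518.8 kJ/s
|Q| = 7518.8 kW = 451130 kJ/min

Q = 451000 kJ/min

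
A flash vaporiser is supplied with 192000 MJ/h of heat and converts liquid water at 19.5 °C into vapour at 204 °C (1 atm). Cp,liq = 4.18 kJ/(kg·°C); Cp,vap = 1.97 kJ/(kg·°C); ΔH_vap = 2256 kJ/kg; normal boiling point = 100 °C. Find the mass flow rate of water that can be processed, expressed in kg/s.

Δh = 4.18×(100−19.5) + 2256 + 1.97×(204−100) = 2797.4 kJ/kg
Q = 192000 MJ/h = 53333 kJ/s = 53333 kJ/s
ṁ = Q/Δh = 53333 / 2797.4 = 19.066 kg/s

ṁ = 19.1 kg/s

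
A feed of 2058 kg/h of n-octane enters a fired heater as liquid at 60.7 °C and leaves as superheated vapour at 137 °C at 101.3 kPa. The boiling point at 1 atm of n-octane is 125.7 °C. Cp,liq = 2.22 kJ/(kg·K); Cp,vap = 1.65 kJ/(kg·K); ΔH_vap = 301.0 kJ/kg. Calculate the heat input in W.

Q = 265000 W

liquid 60.7→125.7 °C: 144.3 kJ/kg
vaporisation at 125.7 °C: 301 kJ/kg
vapour 125.7→137 °C: 18.645 kJ/kg
Δh = 144.3 + 301 + 18.645 = 463.94 kJ/kg
Q = ṁ·Δh = 2058 kg/h × 463.94 kJ/kg = 954800 kJ/h
|Q| = 265.22 kW = 265220 W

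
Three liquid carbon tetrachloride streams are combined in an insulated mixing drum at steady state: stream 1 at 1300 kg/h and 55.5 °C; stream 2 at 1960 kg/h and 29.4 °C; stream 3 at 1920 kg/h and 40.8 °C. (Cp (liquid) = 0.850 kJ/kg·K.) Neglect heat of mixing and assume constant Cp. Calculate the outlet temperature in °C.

T_out = 40.2 °C

Adiabatic, steady state ⇒ Σ ṁᵢCp,ᵢ(T_out − Tᵢ) = 0
Σ ṁᵢCp,ᵢTᵢ = 1300×0.850×55.5 + 1960×0.850×29.4 + 1920×0.850×40.8 = 176890
Σ ṁᵢCp,ᵢ = 1300×0.850 + 1960×0.850 + 1920×0.850 = 4403
T_out = 176890 / 4403 = 40.176 °C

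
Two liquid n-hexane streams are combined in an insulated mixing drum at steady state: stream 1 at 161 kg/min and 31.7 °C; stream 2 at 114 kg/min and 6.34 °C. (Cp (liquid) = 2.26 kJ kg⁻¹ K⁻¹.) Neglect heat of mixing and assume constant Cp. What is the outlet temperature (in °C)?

Adiabatic, steady state ⇒ Σ ṁᵢCp,ᵢ(T_out − Tᵢ) = 0
Σ ṁᵢCp,ᵢTᵢ = 161×2.26×31.7 + 114×2.26×6.34 = 13168
Σ ṁᵢCp,ᵢ = 161×2.26 + 114×2.26 = 621.5
T_out = 13168 / 621.5 = 21.187 °C

T_out = 21.2 °C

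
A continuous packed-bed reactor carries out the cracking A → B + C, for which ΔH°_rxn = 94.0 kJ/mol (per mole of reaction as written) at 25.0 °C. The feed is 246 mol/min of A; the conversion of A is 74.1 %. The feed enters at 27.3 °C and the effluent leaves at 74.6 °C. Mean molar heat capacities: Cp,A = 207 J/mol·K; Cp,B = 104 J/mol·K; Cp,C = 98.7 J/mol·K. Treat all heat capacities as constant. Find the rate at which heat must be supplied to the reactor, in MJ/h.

Q_in = 1170 MJ/h

Extent of reaction ξ = 0.741 × 246 = 182.29 mol/min
Reaction term: ξ·ΔH°_rxn = 182.29 × 94.0 = 17135 kJ/min
Sensible, feed 27.3→25 °C: -117.12 kJ/min
Outlet flows (mol/min): A 63.714, B 182.29, C 182.29
Sensible, products 25→74.6 °C: 2486.9 kJ/min
Q = ΔH = 19505 kJ/min = 325.08 kW
Heat supplied = 1170.3 MJ/h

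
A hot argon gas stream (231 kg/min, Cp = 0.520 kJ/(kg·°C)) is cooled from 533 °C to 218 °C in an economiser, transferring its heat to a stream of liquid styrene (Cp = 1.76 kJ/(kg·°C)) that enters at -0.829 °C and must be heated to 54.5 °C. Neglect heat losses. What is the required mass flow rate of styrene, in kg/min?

Heat released by hot stream: Q = 231 × 0.520 × (533 − 218) = 37838 kJ/min
Energy balance on cold side (adiabatic exchanger): Q = ṁ_c·Cp_c·(T_c,out − T_c,in)
ṁ_c = 37838 / [1.76 × (54.5 − -0.829)] = 388.56 kg/min

ṁ_c = 389 kg/min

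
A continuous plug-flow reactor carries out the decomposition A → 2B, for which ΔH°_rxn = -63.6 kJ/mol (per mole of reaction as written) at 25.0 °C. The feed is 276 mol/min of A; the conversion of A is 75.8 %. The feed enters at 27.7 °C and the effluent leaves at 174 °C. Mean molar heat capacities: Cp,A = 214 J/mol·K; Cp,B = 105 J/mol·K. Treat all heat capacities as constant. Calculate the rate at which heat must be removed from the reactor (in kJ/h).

Q_out = 287000 kJ/h

Extent of reaction ξ = 0.758 × 276 = 209.21 mol/min
Reaction term: ξ·ΔH°_rxn = 209.21 × -63.6 = -13306 kJ/min
Sensible, feed 27.7→25 °C: -159.47 kJ/min
Outlet flows (mol/min): A 66.792, B 418.42
Sensible, products 25→174 °C: 8675.8 kJ/min
Q = ΔH = -4789.3 kJ/min = -79.821 kW
Heat removed = 287360 kJ/h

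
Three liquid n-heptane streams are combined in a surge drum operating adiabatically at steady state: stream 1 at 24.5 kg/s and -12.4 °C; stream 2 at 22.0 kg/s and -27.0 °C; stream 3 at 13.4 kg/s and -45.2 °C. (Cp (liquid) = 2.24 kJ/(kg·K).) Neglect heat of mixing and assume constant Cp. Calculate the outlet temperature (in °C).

Energy balance with Q = 0: Σ ṁᵢCp,ᵢ(T_out − Tᵢ) = 0
Σ ṁᵢCp,ᵢTᵢ = 24.5×2.24×-12.4 + 22.0×2.24×-27.0 + 13.4×2.24×-45.2 = -3367.8
Σ ṁᵢCp,ᵢ = 24.5×2.24 + 22.0×2.24 + 13.4×2.24 = 134.18
T_out = -3367.8 / 134.18 = -25.1 °C

T_out = -25.1 °C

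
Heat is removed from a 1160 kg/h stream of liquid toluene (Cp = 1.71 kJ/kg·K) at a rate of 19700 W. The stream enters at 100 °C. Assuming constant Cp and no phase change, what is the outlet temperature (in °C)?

Q = 19700 W = 70920 kJ/h
ΔT = Q/(ṁ·Cp) = 70920/(1160×1.71) = 35.753 K
T_out = 100 − 35.753 = 64.247 °C

T_out = 64.2 °C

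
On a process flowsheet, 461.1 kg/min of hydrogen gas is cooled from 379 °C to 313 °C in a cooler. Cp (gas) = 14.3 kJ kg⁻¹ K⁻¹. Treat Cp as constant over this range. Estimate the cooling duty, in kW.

Q = ṁ·Cp·ΔT = 461.1 × 14.3 × (313 − 379) = -435190 kJ/min
Converting: 435190 / 60 s = 7253.1 kW

Q_c = 7250 kW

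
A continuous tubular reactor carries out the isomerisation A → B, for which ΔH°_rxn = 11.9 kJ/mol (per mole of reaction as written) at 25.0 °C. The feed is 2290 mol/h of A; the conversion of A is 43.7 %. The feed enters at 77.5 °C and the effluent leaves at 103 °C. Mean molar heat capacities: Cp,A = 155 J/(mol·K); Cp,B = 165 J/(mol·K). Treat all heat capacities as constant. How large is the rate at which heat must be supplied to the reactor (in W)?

Q_in = 6040 W

Extent of reaction ξ = 0.437 × 2290 = 1000.7 mol/h
Reaction term: ξ·ΔH°_rxn = 1000.7 × 11.9 = 11909 kJ/h
Sensible, feed 77.5→25 °C: -18635 kJ/h
Outlet flows (mol/h): A 1289.3, B 1000.7
Sensible, products 25→103 °C: 28467 kJ/h
Q = ΔH = 21740 kJ/h = 6.039 kW
Heat supplied = 6039 W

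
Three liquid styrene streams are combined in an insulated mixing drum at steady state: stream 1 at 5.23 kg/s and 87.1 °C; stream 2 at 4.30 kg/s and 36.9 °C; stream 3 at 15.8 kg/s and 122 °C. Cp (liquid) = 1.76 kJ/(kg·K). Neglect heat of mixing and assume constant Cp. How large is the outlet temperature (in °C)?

No heat crosses the boundary, so H_out = H_in.
Σ ṁᵢCp,ᵢTᵢ = 5.23×1.76×87.1 + 4.30×1.76×36.9 + 15.8×1.76×122 = 4473.6
Σ ṁᵢCp,ᵢ = 5.23×1.76 + 4.30×1.76 + 15.8×1.76 = 44.581
T_out = 4473.6 / 44.581 = 100.35 °C

T_out = 100 °C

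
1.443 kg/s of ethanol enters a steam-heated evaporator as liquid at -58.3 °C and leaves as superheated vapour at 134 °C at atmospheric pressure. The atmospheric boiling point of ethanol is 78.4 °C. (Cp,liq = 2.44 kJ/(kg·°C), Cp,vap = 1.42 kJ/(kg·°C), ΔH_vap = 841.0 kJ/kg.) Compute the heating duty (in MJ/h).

Q = 6510 MJ/h

liquid -58.3→78.4 °C: 333.55 kJ/kg
vaporisation at 78.4 °C: 841 kJ/kg
vapour 78.4→134 °C: 78.952 kJ/kg
Δh = 333.55 + 841 + 78.952 = 1253.5 kJ/kg
Q = ṁ·Δh = 1.443 kg/s × 1253.5 kJ/kg = 1808.8 kJ/s
|Q| = 1808.8 kW = 6511.7 MJ/h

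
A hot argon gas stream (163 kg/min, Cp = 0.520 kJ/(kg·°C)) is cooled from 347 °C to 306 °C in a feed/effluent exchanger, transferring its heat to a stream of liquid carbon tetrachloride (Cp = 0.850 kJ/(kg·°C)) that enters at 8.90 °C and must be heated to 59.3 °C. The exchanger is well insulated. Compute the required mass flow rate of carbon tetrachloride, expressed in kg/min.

Heat released by hot stream: Q = 163 × 0.520 × (347 − 306) = 3475.2 kJ/min
Energy balance on cold side (adiabatic exchanger): Q = ṁ_c·Cp_c·(T_c,out − T_c,in)
ṁ_c = 3475.2 / [0.850 × (59.3 − 8.90)] = 81.12 kg/min

ṁ_c = 81.1 kg/min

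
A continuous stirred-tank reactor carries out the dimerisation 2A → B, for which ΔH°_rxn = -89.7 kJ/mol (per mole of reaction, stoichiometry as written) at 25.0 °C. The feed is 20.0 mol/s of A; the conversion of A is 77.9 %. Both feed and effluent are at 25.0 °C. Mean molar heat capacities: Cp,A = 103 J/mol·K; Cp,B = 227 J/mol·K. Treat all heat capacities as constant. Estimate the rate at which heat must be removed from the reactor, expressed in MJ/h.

Extent of reaction ξ = 0.779 × 20.0 / 2 = 7.79 mol/s
Reaction term: ξ·ΔH°_rxn = 7.79 × -89.7 = -698.76 kJ/s
Q = ΔH = -698.76 kJ/s = -698.76 kW
Heat removed = 2515.5 MJ/h

Q_out = 2520 MJ/h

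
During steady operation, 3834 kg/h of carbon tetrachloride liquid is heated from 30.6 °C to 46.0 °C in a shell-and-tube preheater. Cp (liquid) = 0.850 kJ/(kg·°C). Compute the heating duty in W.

Q = 13900 W

Q = ṁ·Cp·ΔT = 3834 × 0.850 × (46.0 − 30.6) = 50187 kJ/h
Converting: 50187 / 3600 s = 13.941 kW
Heating duty = 13941 W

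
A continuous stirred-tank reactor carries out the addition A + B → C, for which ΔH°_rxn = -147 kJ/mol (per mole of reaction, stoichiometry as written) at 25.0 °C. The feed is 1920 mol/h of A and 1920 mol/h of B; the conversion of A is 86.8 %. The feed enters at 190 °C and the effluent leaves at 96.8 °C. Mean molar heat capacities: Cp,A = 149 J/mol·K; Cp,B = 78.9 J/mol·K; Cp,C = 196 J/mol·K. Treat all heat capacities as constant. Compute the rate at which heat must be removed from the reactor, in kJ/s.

Q_out = 80.4 kJ/s

Extent of reaction ξ = 0.868 × 1920 = 1666.6 mol/h
Reaction term: ξ·ΔH°_rxn = 1666.6 × -147 = -244980 kJ/h
Sensible, feed 190→25 °C: -72199 kJ/h
Outlet flows (mol/h): A 253.44, B 253.44, C 1666.6
Sensible, products 25→96.8 °C: 27600 kJ/h
Q = ΔH = -289580 kJ/h = -80.44 kW
Heat removed = 80.44 kJ/s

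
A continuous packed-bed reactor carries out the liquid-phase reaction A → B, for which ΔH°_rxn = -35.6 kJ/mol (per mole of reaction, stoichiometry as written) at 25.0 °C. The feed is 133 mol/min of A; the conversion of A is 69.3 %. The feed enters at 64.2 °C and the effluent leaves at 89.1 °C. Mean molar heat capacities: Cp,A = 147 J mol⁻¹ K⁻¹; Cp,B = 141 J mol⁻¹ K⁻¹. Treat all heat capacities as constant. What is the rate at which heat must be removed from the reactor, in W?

Q_out = 47200 W

Extent of reaction ξ = 0.693 × 133 = 92.169 mol/min
Reaction term: ξ·ΔH°_rxn = 92.169 × -35.6 = -3281.2 kJ/min
Sensible, feed 64.2→25 °C: -766.4 kJ/min
Outlet flows (mol/min): A 40.831, B 92.169
Sensible, products 25→89.1 °C: 1217.8 kJ/min
Q = ΔH = -2829.8 kJ/min = -47.164 kW
Heat removed = 47164 W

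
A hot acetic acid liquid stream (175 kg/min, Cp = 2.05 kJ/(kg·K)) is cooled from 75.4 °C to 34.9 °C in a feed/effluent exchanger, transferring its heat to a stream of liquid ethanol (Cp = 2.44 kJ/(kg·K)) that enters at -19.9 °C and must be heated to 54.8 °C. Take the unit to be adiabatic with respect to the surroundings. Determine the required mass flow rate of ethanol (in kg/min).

ṁ_c = 79.7 kg/min

Heat released by hot stream: Q = 175 × 2.05 × (75.4 − 34.9) = 14529 kJ/min
Energy balance on cold side (adiabatic exchanger): Q = ṁ_c·Cp_c·(T_c,out − T_c,in)
ṁ_c = 14529 / [2.44 × (54.8 − -19.9)] = 79.714 kg/min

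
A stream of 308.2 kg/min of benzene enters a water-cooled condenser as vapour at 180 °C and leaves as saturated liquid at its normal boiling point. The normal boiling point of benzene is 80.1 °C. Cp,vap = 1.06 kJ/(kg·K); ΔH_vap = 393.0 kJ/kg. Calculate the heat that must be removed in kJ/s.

vapour 180→80.1 °C: -105.89 kJ/kg
condensation at 80.1 °C: -393 kJ/kg
Δh = -105.89 + -393 = -498.89 kJ/kg
Q = ṁ·Δh = 308.2 kg/min × -498.89 kJ/kg = -153760 kJ/min
|Q| = 2562.7 kW

Q_c = 2560 kJ/s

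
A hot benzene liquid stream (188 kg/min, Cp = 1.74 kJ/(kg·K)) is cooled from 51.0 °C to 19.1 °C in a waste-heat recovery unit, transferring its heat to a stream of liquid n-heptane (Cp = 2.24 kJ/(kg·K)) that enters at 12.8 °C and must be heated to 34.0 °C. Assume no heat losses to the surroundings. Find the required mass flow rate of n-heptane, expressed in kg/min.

Heat released by hot stream: Q = 188 × 1.74 × (51.0 − 19.1) = 10435 kJ/min
Energy balance on cold side (adiabatic exchanger): Q = ṁ_c·Cp_c·(T_c,out − T_c,in)
ṁ_c = 10435 / [2.24 × (34.0 − 12.8)] = 219.74 kg/min

ṁ_c = 220 kg/min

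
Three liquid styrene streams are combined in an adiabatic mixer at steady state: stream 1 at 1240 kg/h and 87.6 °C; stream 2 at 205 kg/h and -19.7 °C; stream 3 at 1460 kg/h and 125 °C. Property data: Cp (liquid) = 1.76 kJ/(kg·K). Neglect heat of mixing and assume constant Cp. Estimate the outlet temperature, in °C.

Energy balance with Q = 0: Σ ṁᵢCp,ᵢ(T_out − Tᵢ) = 0
Σ ṁᵢCp,ᵢTᵢ = 1240×1.76×87.6 + 205×1.76×-19.7 + 1460×1.76×125 = 505270
Σ ṁᵢCp,ᵢ = 1240×1.76 + 205×1.76 + 1460×1.76 = 5112.8
T_out = 505270 / 5112.8 = 98.825 °C

T_out = 98.8 °C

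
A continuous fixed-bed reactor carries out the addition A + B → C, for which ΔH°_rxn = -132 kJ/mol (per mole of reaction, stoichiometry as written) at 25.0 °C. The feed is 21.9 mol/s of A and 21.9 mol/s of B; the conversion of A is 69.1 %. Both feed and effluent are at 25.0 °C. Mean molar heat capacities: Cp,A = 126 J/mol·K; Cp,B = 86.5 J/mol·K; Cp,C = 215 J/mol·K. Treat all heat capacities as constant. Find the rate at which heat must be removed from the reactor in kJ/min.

Q_out = 120000 kJ/min

Extent of reaction ξ = 0.691 × 21.9 = 15.133 mol/s
Reaction term: ξ·ΔH°_rxn = 15.133 × -132 = -1997.5 kJ/s
Q = ΔH = -1997.5 kJ/s = -1997.5 kW
Heat removed = 119850 kJ/min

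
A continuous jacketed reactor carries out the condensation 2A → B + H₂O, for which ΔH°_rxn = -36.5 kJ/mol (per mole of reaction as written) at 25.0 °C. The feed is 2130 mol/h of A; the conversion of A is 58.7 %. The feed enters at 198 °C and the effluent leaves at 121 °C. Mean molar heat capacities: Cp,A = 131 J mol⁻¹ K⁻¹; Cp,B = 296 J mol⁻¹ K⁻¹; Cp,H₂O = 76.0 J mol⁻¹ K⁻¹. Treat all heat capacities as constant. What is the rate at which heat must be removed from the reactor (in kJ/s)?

Extent of reaction ξ = 0.587 × 2130 / 2 = 625.15 mol/h
Reaction term: ξ·ΔH°_rxn = 625.15 × -36.5 = -22818 kJ/h
Sensible, feed 198→25 °C: -48272 kJ/h
Outlet flows (mol/h): A 879.69, B 625.15, H₂O 625.15
Sensible, products 25→121 °C: 33389 kJ/h
Q = ΔH = -37702 kJ/h = -10.473 kW
Heat removed = 10.473 kJ/s

Q_out = 10.5 kJ/s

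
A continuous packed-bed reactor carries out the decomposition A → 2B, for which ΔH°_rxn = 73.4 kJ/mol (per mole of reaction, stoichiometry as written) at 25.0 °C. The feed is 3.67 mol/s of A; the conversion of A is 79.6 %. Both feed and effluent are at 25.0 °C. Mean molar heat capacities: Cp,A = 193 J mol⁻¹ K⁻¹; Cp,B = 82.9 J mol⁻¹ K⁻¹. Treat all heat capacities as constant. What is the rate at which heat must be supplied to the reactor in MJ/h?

Extent of reaction ξ = 0.796 × 3.67 = 2.9213 mol/s
Reaction term: ξ·ΔH°_rxn = 2.9213 × 73.4 = 214.42 kJ/s
Q = ΔH = 214.42 kJ/s = 214.42 kW
Heat supplied = 771.93 MJ/h

Q_in = 772 MJ/h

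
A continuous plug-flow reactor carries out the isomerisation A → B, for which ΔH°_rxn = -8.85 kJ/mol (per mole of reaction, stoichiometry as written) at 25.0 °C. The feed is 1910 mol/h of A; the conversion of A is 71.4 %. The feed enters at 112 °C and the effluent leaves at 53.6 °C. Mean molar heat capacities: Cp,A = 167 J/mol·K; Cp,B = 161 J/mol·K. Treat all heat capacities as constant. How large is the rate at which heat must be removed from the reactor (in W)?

Extent of reaction ξ = 0.714 × 1910 = 1363.7 mol/h
Reaction term: ξ·ΔH°_rxn = 1363.7 × -8.85 = -12069 kJ/h
Sensible, feed 112→25 °C: -27750 kJ/h
Outlet flows (mol/h): A 546.26, B 1363.7
Sensible, products 25→53.6 °C: 8888.5 kJ/h
Q = ΔH = -30931 kJ/h = -8.5919 kW
Heat removed = 8591.9 W

Q_out = 8590 W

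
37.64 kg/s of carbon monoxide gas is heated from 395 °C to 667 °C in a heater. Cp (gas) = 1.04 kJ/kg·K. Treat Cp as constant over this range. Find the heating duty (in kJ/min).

Q = 639000 kJ/min

Q = ṁ·Cp·ΔT = 37.64 × 1.04 × (667 − 395) = 10648 kJ/s
Heating duty = 638860 kJ/min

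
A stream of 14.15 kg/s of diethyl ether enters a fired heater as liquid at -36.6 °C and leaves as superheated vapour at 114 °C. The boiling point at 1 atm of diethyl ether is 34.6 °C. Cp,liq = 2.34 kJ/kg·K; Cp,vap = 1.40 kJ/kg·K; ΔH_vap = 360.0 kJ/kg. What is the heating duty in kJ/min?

Q = 541000 kJ/min

liquid -36.6→34.6 °C: 166.61 kJ/kg
vaporisation at 34.6 °C: 360 kJ/kg
vapour 34.6→114 °C: 111.16 kJ/kg
Δh = 166.61 + 360 + 111.16 = 637.77 kJ/kg
Q = ṁ·Δh = 14.15 kg/s × 637.77 kJ/kg = 9024.4 kJ/s
|Q| = 9024.4 kW = 541470 kJ/min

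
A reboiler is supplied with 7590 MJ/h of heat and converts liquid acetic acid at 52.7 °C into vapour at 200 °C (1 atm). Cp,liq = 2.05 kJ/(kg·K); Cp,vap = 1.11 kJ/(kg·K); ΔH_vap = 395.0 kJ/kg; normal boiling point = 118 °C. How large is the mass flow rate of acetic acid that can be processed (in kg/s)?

Δh = 2.05×(118−52.7) + 395.0 + 1.11×(200−118) = 619.88 kJ/kg
Q = 7590 MJ/h = 2108.3 kJ/s = 2108.3 kJ/s
ṁ = Q/Δh = 2108.3 / 619.88 = 3.4012 kg/s

ṁ = 3.40 kg/s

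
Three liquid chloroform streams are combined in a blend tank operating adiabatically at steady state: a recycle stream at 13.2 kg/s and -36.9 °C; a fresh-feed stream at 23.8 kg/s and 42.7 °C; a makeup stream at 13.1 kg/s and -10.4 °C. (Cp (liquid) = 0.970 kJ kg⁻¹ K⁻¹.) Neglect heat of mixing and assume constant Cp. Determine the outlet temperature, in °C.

T_out = 7.84 °C

No heat crosses the boundary, so H_out = H_in.
Σ ṁᵢCp,ᵢTᵢ = 13.2×0.970×-36.9 + 23.8×0.970×42.7 + 13.1×0.970×-10.4 = 381.15
Σ ṁᵢCp,ᵢ = 13.2×0.970 + 23.8×0.970 + 13.1×0.970 = 48.597
T_out = 381.15 / 48.597 = 7.8431 °C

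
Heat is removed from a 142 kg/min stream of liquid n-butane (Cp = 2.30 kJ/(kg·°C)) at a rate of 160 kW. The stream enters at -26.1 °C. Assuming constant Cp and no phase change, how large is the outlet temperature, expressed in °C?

T_out = -55.5 °C

Q = 160 kW = 9600 kJ/min
ΔT = Q/(ṁ·Cp) = 9600/(142×2.30) = 29.394 K
T_out = -26.1 − 29.394 = -55.494 °C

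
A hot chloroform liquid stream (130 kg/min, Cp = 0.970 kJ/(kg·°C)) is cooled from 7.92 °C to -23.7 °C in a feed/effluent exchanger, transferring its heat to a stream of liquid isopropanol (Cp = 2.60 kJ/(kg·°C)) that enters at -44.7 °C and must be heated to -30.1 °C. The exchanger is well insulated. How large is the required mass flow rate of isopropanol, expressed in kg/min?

Heat released by hot stream: Q = 130 × 0.970 × (7.92 − -23.7) = 3987.3 kJ/min
Energy balance on cold side (adiabatic exchanger): Q = ṁ_c·Cp_c·(T_c,out − T_c,in)
ṁ_c = 3987.3 / [2.60 × (-30.1 − -44.7)] = 105.04 kg/min

ṁ_c = 105 kg/min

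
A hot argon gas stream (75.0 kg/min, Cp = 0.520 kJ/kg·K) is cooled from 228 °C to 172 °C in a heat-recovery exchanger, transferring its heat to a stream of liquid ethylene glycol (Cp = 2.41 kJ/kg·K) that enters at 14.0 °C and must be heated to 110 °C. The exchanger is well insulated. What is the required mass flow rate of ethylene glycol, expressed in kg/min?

Heat released by hot stream: Q = 75.0 × 0.520 × (228 − 172) = 2184 kJ/min
Energy balance on cold side (adiabatic exchanger): Q = ṁ_c·Cp_c·(T_c,out − T_c,in)
ṁ_c = 2184 / [2.41 × (110 − 14.0)] = 9.4398 kg/min

ṁ_c = 9.44 kg/min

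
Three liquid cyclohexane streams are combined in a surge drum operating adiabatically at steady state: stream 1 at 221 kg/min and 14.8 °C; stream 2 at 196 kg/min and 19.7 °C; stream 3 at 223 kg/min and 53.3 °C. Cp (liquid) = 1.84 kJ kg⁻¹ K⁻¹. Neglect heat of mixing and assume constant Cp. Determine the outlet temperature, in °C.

T_out = 29.7 °C

Energy balance with Q = 0: Σ ṁᵢCp,ᵢ(T_out − Tᵢ) = 0
Σ ṁᵢCp,ᵢTᵢ = 221×1.84×14.8 + 196×1.84×19.7 + 223×1.84×53.3 = 34993
Σ ṁᵢCp,ᵢ = 221×1.84 + 196×1.84 + 223×1.84 = 1177.6
T_out = 34993 / 1177.6 = 29.715 °C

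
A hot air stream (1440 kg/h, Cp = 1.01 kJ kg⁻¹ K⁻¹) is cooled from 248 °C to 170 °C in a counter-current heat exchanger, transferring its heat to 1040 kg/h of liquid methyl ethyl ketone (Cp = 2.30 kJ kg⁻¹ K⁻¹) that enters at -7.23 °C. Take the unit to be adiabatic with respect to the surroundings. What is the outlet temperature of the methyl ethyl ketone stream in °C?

T_c,out = 40.2 °C

Heat released by hot stream: Q = 1440 × 1.01 × (248 − 170) = 113440 kJ/h
Energy balance on cold side (adiabatic exchanger): Q = ṁ_c·Cp_c·(T_c,out − T_c,in)
T_c,out = -7.23 + 113440/(1040 × 2.30) = 40.196 °C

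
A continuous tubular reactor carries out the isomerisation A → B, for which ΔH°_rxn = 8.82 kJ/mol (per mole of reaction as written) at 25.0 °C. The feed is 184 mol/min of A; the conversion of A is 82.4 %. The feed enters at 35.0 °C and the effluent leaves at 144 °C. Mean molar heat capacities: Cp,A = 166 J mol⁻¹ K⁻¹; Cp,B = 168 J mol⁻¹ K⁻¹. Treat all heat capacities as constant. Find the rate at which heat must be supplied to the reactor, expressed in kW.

Q_in = 78.4 kW

Extent of reaction ξ = 0.824 × 184 = 151.62 mol/min
Reaction term: ξ·ΔH°_rxn = 151.62 × 8.82 = 1337.3 kJ/min
Sensible, feed 35.0→25 °C: -305.44 kJ/min
Outlet flows (mol/min): A 32.384, B 151.62
Sensible, products 25→144 °C: 3670.8 kJ/min
Q = ΔH = 4702.6 kJ/min = 78.377 kW
Heat supplied = 78.377 kW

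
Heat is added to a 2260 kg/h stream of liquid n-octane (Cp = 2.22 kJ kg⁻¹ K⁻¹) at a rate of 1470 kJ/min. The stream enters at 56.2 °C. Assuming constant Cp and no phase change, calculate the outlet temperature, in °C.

T_out = 73.8 °C

Q = 1470 kJ/min = 88200 kJ/h
ΔT = Q/(ṁ·Cp) = 88200/(2260×2.22) = 17.58 K
T_out = 56.2 + 17.58 = 73.78 °C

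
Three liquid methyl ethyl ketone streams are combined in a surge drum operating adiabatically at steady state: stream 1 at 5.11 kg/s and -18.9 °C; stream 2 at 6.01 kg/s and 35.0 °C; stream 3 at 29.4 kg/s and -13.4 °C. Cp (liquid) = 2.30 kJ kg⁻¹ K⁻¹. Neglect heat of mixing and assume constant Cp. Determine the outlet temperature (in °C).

T_out = -6.91 °C

Energy balance with Q = 0: Σ ṁᵢCp,ᵢ(T_out − Tᵢ) = 0
Σ ṁᵢCp,ᵢTᵢ = 5.11×2.30×-18.9 + 6.01×2.30×35.0 + 29.4×2.30×-13.4 = -644.43
Σ ṁᵢCp,ᵢ = 5.11×2.30 + 6.01×2.30 + 29.4×2.30 = 93.196
T_out = -644.43 / 93.196 = -6.9148 °C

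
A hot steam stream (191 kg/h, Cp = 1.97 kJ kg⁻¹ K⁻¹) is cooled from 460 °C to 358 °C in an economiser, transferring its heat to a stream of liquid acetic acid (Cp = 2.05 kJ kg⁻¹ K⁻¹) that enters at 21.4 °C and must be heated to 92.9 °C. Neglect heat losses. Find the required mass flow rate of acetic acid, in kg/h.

ṁ_c = 262 kg/h

Heat released by hot stream: Q = 191 × 1.97 × (460 − 358) = 38380 kJ/h
Energy balance on cold side (adiabatic exchanger): Q = ṁ_c·Cp_c·(T_c,out − T_c,in)
ṁ_c = 38380 / [2.05 × (92.9 − 21.4)] = 261.84 kg/h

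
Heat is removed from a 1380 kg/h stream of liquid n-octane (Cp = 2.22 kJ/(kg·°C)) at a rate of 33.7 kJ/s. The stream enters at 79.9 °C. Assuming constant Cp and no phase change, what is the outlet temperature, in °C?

Q = 33.7 kJ/s = 121320 kJ/h
ΔT = Q/(ṁ·Cp) = 121320/(1380×2.22) = 39.6 K
T_out = 79.9 − 39.6 = 40.3 °C

T_out = 40.3 °C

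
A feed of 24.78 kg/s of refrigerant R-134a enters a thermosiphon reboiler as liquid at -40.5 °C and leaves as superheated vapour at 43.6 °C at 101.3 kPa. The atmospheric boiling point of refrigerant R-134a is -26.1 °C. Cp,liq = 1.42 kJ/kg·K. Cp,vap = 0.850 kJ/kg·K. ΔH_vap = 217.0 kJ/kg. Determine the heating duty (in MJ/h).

Q = 26500 MJ/h

liquid -40.5→-26.1 °C: 20.448 kJ/kg
vaporisation at -26.1 °C: 217 kJ/kg
vapour -26.1→43.6 °C: 59.245 kJ/kg
Δh = 20.448 + 217 + 59.245 = 296.69 kJ/kg
Q = ṁ·Δh = 24.78 kg/s × 296.69 kJ/kg = 7352.1 kJ/s
|Q| = 7352.1 kW = 26467 MJ/h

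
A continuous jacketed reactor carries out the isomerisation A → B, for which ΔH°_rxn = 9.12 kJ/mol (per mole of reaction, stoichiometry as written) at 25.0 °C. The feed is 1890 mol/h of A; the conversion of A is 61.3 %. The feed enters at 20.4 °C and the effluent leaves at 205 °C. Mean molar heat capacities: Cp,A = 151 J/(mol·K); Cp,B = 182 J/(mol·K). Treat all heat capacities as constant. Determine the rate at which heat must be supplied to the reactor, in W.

Q_in = 19400 W

Extent of reaction ξ = 0.613 × 1890 = 1158.6 mol/h
Reaction term: ξ·ΔH°_rxn = 1158.6 × 9.12 = 10566 kJ/h
Sensible, feed 20.4→25 °C: 1312.8 kJ/h
Outlet flows (mol/h): A 731.43, B 1158.6
Sensible, products 25→205 °C: 57835 kJ/h
Q = ΔH = 69714 kJ/h = 19.365 kW
Heat supplied = 19365 W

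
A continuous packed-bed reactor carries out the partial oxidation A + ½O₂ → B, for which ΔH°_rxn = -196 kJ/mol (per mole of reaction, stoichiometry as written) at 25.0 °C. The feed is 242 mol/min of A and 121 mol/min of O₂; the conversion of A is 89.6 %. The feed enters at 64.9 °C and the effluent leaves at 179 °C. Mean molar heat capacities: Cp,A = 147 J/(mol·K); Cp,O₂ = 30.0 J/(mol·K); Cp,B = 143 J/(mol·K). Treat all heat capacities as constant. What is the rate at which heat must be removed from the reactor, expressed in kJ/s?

Extent of reaction ξ = 0.896 × 242 = 216.83 mol/min
Reaction term: ξ·ΔH°_rxn = 216.83 × -196 = -42499 kJ/min
Sensible, feed 64.9→25 °C: -1564.2 kJ/min
Outlet flows (mol/min): A 25.168, O₂ 12.584, B 216.83
Sensible, products 25→179 °C: 5403 kJ/min
Q = ΔH = -38660 kJ/min = -644.34 kW
Heat removed = 644.34 kJ/s

Q_out = 644 kJ/s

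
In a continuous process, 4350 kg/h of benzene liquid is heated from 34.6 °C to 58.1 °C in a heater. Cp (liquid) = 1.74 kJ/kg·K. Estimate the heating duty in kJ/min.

Q = ṁ·Cp·ΔT = 4350 × 1.74 × (58.1 − 34.6) = 177870 kJ/h
Converting: 177870 / 3600 s = 49.409 kW
Heating duty = 2964.5 kJ/min

Q = 2960 kJ/min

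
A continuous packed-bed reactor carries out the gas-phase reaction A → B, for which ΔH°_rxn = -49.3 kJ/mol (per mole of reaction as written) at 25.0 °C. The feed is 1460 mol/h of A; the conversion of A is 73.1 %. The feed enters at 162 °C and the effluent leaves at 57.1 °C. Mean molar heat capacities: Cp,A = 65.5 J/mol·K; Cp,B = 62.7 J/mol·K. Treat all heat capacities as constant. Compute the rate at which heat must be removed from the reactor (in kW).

Extent of reaction ξ = 0.731 × 1460 = 1067.3 mol/h
Reaction term: ξ·ΔH°_rxn = 1067.3 × -49.3 = -52616 kJ/h
Sensible, feed 162→25 °C: -13101 kJ/h
Outlet flows (mol/h): A 392.74, B 1067.3
Sensible, products 25→57.1 °C: 2973.8 kJ/h
Q = ΔH = -62743 kJ/h = -17.429 kW
Heat removed = 17.429 kW

Q_out = 17.4 kW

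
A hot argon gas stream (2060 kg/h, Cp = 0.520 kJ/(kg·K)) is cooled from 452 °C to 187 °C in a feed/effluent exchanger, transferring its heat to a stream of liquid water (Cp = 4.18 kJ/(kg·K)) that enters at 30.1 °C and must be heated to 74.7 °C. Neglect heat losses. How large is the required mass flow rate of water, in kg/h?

ṁ_c = 1520 kg/h

Heat released by hot stream: Q = 2060 × 0.520 × (452 − 187) = 283870 kJ/h
Energy balance on cold side (adiabatic exchanger): Q = ṁ_c·Cp_c·(T_c,out − T_c,in)
ṁ_c = 283870 / [4.18 × (74.7 − 30.1)] = 1522.7 kg/h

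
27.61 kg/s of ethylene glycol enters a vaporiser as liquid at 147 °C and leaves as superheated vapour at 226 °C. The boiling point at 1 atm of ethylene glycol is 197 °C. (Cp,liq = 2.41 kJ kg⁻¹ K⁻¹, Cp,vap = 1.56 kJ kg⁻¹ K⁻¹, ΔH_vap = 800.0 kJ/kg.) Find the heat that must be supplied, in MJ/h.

liquid 147→197 °C: 120.5 kJ/kg
vaporisation at 197 °C: 800 kJ/kg
vapour 197→226 °C: 45.24 kJ/kg
Δh = 120.5 + 800 + 45.24 = 965.74 kJ/kg
Q = ṁ·Δh = 27.61 kg/s × 965.74 kJ/kg = 26664 kJ/s
|Q| = 26664 kW = 95991 MJ/h

Q = 96000 MJ/h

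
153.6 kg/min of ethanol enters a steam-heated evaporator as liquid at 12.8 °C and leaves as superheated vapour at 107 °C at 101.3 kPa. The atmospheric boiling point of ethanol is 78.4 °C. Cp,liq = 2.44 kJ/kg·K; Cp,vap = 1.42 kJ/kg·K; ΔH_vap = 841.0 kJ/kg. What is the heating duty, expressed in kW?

Q = 2670 kW

liquid 12.8→78.4 °C: 160.06 kJ/kg
vaporisation at 78.4 °C: 841 kJ/kg
vapour 78.4→107 °C: 40.612 kJ/kg
Δh = 160.06 + 841 + 40.612 = 1041.7 kJ/kg
Q = ṁ·Δh = 153.6 kg/min × 1041.7 kJ/kg = 160000 kJ/min
|Q| = 2666.7 kW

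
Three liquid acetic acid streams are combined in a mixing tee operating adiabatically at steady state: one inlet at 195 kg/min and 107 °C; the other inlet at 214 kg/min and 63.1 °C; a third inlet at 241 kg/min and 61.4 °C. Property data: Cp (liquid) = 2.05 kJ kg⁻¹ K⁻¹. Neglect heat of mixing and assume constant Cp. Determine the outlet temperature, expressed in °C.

Adiabatic, steady state ⇒ Σ ṁᵢCp,ᵢ(T_out − Tᵢ) = 0
Σ ṁᵢCp,ᵢTᵢ = 195×2.05×107 + 214×2.05×63.1 + 241×2.05×61.4 = 100790
Σ ṁᵢCp,ᵢ = 195×2.05 + 214×2.05 + 241×2.05 = 1332.5
T_out = 100790 / 1332.5 = 75.64 °C

T_out = 75.6 °C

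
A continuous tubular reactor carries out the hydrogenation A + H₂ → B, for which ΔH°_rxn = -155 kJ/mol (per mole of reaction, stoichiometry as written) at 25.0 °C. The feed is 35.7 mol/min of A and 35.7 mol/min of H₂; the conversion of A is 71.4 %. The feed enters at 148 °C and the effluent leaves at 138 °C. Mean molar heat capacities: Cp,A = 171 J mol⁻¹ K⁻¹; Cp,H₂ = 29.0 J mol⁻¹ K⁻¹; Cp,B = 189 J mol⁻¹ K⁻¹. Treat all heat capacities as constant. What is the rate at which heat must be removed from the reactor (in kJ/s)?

Q_out = 67.6 kJ/s

Extent of reaction ξ = 0.714 × 35.7 = 25.49 mol/min
Reaction term: ξ·ΔH°_rxn = 25.49 × -155 = -3950.9 kJ/min
Sensible, feed 148→25 °C: -878.22 kJ/min
Outlet flows (mol/min): A 10.21, H₂ 10.21, B 25.49
Sensible, products 25→138 °C: 775.14 kJ/min
Q = ΔH = -4054 kJ/min = -67.567 kW
Heat removed = 67.567 kJ/s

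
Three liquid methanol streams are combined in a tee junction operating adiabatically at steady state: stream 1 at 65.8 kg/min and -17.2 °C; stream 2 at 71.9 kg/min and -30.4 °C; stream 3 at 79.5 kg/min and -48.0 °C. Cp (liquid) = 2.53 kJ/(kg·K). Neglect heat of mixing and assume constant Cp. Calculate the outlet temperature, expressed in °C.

Adiabatic, steady state ⇒ Σ ṁᵢCp,ᵢ(T_out − Tᵢ) = 0
T_out = Σ ṁᵢCp,ᵢTᵢ / Σ ṁᵢCp,ᵢ
      = -18048 / 549.52 = -32.843 °C

T_out = -32.8 °C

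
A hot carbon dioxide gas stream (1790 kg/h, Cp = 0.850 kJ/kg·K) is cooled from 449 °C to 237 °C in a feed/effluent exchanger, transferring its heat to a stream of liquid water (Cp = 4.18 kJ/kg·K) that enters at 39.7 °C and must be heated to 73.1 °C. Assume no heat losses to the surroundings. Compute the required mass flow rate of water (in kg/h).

ṁ_c = 2310 kg/h

Heat released by hot stream: Q = 1790 × 0.850 × (449 − 237) = 322560 kJ/h
Energy balance on cold side (adiabatic exchanger): Q = ṁ_c·Cp_c·(T_c,out − T_c,in)
ṁ_c = 322560 / [4.18 × (73.1 − 39.7)] = 2310.4 kg/h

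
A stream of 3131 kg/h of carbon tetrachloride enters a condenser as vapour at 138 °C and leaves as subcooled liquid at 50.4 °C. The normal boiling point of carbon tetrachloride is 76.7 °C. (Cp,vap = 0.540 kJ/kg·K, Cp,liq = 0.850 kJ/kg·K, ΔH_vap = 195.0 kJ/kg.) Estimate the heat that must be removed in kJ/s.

vapour 138→76.7 °C: -33.102 kJ/kg
condensation at 76.7 °C: -195 kJ/kg
liquid 76.7→50.4 °C: -22.355 kJ/kg
Δh = -33.102 + -195 + -22.355 = -250.46 kJ/kg
Q = ṁ·Δh = 3131 kg/h × -250.46 kJ/kg = -784180 kJ/h
|Q| = 217.83 kW

Q_c = 218 kJ/s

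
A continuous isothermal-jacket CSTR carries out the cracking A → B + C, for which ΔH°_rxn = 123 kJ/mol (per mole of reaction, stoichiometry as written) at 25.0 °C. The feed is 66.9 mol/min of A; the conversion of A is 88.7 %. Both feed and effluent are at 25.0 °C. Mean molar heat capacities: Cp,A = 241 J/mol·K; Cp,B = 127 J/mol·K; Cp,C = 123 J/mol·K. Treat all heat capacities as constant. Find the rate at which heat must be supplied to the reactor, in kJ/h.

Extent of reaction ξ = 0.887 × 66.9 = 59.34 mol/min
Reaction term: ξ·ΔH°_rxn = 59.34 × 123 = 7298.9 kJ/min
Q = ΔH = 7298.9 kJ/min = 121.65 kW
Heat supplied = 437930 kJ/h

Q_in = 438000 kJ/h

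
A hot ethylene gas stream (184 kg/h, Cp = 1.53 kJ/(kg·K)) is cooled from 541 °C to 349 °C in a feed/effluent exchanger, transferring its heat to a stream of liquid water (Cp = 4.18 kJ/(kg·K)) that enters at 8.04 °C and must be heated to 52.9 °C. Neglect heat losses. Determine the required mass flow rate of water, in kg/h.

Heat released by hot stream: Q = 184 × 1.53 × (541 − 349) = 54052 kJ/h
Energy balance on cold side (adiabatic exchanger): Q = ṁ_c·Cp_c·(T_c,out − T_c,in)
ṁ_c = 54052 / [4.18 × (52.9 − 8.04)] = 288.25 kg/h

ṁ_c = 288 kg/h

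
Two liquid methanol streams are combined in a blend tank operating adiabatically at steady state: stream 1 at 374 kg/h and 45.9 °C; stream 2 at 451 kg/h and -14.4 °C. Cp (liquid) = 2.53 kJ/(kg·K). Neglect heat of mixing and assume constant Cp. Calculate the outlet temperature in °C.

T_out = 12.9 °C

No heat crosses the boundary, so H_out = H_in.
T_out = Σ ṁᵢCp,ᵢTᵢ / Σ ṁᵢCp,ᵢ
      = 27001 / 2087.2 = 12.936 °C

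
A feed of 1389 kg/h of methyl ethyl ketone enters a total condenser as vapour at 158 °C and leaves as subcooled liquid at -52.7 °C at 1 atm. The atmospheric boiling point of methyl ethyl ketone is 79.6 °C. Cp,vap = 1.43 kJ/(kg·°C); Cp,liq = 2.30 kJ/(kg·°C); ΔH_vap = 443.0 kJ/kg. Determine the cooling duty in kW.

vapour 158→79.6 °C: -112.11 kJ/kg
condensation at 79.6 °C: -443 kJ/kg
liquid 79.6→-52.7 °C: -304.29 kJ/kg
Δh = -112.11 + -443 + -304.29 = -859.4 kJ/kg
Q = ṁ·Δh = 1389 kg/h × -859.4 kJ/kg = -1.1937e+06 kJ/h
|Q| = 331.59 kW

Q_c = 332 kW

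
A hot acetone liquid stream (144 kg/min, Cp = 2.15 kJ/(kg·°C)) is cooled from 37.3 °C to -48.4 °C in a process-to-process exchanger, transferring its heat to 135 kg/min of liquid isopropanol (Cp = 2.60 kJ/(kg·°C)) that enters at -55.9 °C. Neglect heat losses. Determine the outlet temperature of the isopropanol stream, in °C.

Heat released by hot stream: Q = 144 × 2.15 × (37.3 − -48.4) = 26533 kJ/min
Energy balance on cold side (adiabatic exchanger): Q = ṁ_c·Cp_c·(T_c,out − T_c,in)
T_c,out = -55.9 + 26533/(135 × 2.60) = 19.692 °C

T_c,out = 19.7 °C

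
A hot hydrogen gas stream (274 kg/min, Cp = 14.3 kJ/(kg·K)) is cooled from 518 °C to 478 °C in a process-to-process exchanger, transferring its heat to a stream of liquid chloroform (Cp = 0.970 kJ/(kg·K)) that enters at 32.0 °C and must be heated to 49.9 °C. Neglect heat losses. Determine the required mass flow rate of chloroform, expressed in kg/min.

ṁ_c = 9030 kg/min

Heat released by hot stream: Q = 274 × 14.3 × (518 − 478) = 156730 kJ/min
Energy balance on cold side (adiabatic exchanger): Q = ṁ_c·Cp_c·(T_c,out − T_c,in)
ṁ_c = 156730 / [0.970 × (49.9 − 32.0)] = 9026.6 kg/min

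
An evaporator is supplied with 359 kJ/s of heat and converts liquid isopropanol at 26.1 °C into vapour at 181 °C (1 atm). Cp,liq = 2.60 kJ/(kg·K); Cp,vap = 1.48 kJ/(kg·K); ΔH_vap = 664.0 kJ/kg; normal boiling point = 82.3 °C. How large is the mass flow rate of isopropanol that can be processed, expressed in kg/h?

Δh = 2.60×(82.3−26.1) + 664.0 + 1.48×(181−82.3) = 956.2 kJ/kg
Q = 359 kJ/s = 359 kJ/s = 1.2924e+06 kJ/h
ṁ = Q/Δh = 1.2924e+06 / 956.2 = 1351.6 kg/h

ṁ = 1350 kg/h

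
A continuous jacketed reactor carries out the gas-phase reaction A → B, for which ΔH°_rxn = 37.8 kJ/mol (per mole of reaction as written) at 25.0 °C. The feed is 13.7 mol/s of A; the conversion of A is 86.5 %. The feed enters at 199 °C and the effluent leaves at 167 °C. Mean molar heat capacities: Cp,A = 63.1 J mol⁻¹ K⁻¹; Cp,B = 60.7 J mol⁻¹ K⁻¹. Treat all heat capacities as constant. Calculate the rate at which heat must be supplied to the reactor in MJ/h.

Extent of reaction ξ = 0.865 × 13.7 = 11.85 mol/s
Reaction term: ξ·ΔH°_rxn = 11.85 × 37.8 = 447.95 kJ/s
Sensible, feed 199→25 °C: -150.42 kJ/s
Outlet flows (mol/s): A 1.8495, B 11.85
Sensible, products 25→167 °C: 118.72 kJ/s
Q = ΔH = 416.25 kJ/s = 416.25 kW
Heat supplied = 1498.5 MJ/h

Q_in = 1500 MJ/h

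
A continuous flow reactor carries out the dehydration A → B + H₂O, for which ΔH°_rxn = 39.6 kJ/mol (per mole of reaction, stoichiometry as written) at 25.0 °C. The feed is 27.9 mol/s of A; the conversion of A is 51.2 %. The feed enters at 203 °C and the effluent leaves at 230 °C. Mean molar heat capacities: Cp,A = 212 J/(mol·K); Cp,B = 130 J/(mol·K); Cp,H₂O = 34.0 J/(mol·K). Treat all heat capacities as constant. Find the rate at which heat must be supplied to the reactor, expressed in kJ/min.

Extent of reaction ξ = 0.512 × 27.9 = 14.285 mol/s
Reaction term: ξ·ΔH°_rxn = 14.285 × 39.6 = 565.68 kJ/s
Sensible, feed 203→25 °C: -1052.8 kJ/s
Outlet flows (mol/s): A 13.615, B 14.285, H₂O 14.285
Sensible, products 25→230 °C: 1072 kJ/s
Q = ΔH = 584.82 kJ/s = 584.82 kW
Heat supplied = 35089 kJ/min

Q_in = 35100 kJ/min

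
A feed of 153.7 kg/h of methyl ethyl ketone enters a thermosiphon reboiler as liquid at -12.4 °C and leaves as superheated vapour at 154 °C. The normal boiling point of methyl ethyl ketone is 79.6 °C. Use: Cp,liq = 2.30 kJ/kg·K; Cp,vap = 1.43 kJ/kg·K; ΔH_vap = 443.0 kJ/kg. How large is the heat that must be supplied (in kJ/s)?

Q = 32.5 kJ/s

liquid -12.4→79.6 °C: 211.6 kJ/kg
vaporisation at 79.6 °C: 443 kJ/kg
vapour 79.6→154 °C: 106.39 kJ/kg
Δh = 211.6 + 443 + 106.39 = 760.99 kJ/kg
Q = ṁ·Δh = 153.7 kg/h × 760.99 kJ/kg = 116960 kJ/h
|Q| = 32.49 kW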